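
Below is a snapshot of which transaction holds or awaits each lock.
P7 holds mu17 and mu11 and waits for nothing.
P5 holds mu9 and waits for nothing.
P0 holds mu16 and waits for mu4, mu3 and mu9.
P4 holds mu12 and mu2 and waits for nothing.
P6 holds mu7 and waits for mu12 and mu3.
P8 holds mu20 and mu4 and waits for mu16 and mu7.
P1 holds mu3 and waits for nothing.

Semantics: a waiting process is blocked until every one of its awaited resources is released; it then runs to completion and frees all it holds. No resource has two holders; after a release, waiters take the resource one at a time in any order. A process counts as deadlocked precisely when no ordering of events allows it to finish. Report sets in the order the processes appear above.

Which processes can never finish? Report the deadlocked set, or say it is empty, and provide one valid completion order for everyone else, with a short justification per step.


Deadlocked set: P0 and P8.
Key observation: along P0 -> P8 -> P0, each member waits on what the next one holds — a deadlock; no other process is dragged down with it.
A valid finishing order for the others: P1, P7, P5, P4, P6.
Walking it through:
  P1 waits on nothing -> runs at once and releases mu3
  P7 waits on nothing -> runs at once and releases mu17 and mu11
  P5 waits on nothing -> runs at once and releases mu9
  P4 waits on nothing -> runs at once and releases mu12 and mu2
  P6: everything it awaited (mu12 and mu3) is free; runs, freeing mu7


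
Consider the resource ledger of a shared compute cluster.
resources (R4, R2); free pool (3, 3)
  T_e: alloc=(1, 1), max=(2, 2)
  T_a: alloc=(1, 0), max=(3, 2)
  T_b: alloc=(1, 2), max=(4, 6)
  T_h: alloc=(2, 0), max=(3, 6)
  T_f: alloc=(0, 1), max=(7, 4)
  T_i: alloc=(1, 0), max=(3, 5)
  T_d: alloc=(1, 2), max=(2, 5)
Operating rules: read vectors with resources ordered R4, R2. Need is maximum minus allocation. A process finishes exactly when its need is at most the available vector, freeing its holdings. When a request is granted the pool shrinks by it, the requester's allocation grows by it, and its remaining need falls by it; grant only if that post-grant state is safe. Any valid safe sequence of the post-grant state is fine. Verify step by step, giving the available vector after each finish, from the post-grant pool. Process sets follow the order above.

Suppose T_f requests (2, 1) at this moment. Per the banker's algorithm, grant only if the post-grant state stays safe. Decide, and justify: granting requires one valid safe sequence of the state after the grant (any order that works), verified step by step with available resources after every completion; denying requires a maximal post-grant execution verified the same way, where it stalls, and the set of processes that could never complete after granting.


GRANT — the state after the grant stays safe, e.g. via T_e, T_a, T_d, T_b, T_h, T_i, T_f.
Key observation: the grant leaves (1, 2) free — enough for T_e, whose release restarts the cascade.
Step-by-step check of the post-grant state:
  pool = (1, 2)
  run T_e (needs (1, 1), free (1, 2)); after release of (1, 1) the pool is (2, 3)
  run T_a (needs (2, 2), free (2, 3)); after release of (1, 0) the pool is (3, 3)
  run T_d (needs (1, 3), free (3, 3)); after release of (1, 2) the pool is (4, 5)
  run T_b (needs (3, 4), free (4, 5)); after release of (1, 2) the pool is (5, 7)
  run T_h (needs (1, 6), free (5, 7)); after release of (2, 0) the pool is (7, 7)
  run T_i (needs (2, 5), free (7, 7)); after release of (1, 0) the pool is (8, 7)
  run T_f (needs (5, 2), free (8, 7)); after release of (2, 2) the pool is (10, 9)


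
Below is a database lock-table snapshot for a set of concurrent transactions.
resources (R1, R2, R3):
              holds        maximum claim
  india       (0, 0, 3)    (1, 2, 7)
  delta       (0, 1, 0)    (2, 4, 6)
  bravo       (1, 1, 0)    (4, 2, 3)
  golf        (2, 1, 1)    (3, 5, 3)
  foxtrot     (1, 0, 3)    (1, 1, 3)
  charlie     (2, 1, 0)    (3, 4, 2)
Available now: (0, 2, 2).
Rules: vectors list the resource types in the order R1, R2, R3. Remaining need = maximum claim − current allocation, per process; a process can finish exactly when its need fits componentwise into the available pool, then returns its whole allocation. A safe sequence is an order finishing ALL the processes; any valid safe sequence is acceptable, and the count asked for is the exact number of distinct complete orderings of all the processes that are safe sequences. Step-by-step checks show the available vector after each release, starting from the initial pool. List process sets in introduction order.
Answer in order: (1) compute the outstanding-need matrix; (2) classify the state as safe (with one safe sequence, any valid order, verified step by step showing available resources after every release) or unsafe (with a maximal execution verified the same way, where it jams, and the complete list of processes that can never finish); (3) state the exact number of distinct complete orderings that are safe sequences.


(1) Need matrix, components ordered R1, R2, R3:
  india: (1, 2, 4)
  delta: (2, 3, 6)
  bravo: (3, 1, 3)
  golf: (1, 4, 2)
  foxtrot: (0, 1, 0)
  charlie: (1, 3, 2)
(2) The state is UNSAFE.
Key observation: after foxtrot, india the pool peaks at (1, 2, 8), and each blocked process is short somewhere: delta on R1, R2; bravo on R1; golf on R2; charlie on R2.
The run foxtrot, india cannot be extended any further. Verifying each step:
  pool = (0, 2, 2)
  run foxtrot (needs (0, 1, 0), free (0, 2, 2)); after release of (1, 0, 3) the pool is (1, 2, 5)
  run india (needs (1, 2, 4), free (1, 2, 5)); after release of (0, 0, 3) the pool is (1, 2, 8)
  delta still needs (2, 3, 6) but only (1, 2, 8) is free — short on R1 and R2
  bravo still needs (3, 1, 3) but only (1, 2, 8) is free — short on R1
  golf still needs (1, 4, 2) but only (1, 2, 8) is free — short on R2
  charlie still needs (1, 3, 2) but only (1, 2, 8) is free — short on R2
Processes that can never finish: delta, bravo, golf and charlie.
(3) The exact count: 0 of the possible complete orderings are safe sequences.


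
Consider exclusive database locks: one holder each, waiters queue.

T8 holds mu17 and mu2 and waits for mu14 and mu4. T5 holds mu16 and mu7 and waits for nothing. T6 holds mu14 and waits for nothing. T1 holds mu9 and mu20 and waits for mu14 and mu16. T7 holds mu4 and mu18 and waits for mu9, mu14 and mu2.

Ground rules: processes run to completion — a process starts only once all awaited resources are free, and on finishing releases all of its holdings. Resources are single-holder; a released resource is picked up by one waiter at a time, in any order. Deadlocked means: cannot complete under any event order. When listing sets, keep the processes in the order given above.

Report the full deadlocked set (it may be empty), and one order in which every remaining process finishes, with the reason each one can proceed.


The deadlocked set is T8 and T7.
Key observation: the wait chain closes on itself along T8 -> T7 -> T8; no other process is dragged down with it.
A valid finishing order for the others: T6, T5, T1.
Step-by-step check:
  run T6 (it waits on nothing); releases mu14
  run T5 (it waits on nothing); releases mu16 and mu7
  T1 waits on mu14 and mu16 — all released -> runs and releases mu9 and mu20


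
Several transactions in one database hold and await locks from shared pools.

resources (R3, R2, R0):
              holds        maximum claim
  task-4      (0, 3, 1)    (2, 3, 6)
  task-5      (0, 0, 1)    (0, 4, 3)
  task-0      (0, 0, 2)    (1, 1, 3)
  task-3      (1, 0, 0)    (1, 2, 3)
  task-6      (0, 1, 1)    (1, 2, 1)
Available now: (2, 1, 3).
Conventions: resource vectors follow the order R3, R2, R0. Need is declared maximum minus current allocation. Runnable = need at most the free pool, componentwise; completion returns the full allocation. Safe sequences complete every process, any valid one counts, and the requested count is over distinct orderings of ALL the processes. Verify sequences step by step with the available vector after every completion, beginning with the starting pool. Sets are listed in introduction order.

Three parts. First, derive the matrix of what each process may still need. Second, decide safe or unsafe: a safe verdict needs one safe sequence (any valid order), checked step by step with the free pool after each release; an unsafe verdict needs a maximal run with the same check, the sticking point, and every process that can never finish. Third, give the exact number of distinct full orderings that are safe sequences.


(1) Outstanding need per process (order R3, R2, R0):
  task-4: (2, 0, 5)
  task-5: (0, 4, 2)
  task-0: (1, 1, 1)
  task-3: (0, 2, 3)
  task-6: (1, 1, 0)
(2) The state is SAFE; one workable sequence: task-0, task-4, task-3, task-5, task-6.
Key observation: the order's first zero-slack moment is task-0 ((1, 1, 1) needed, (2, 1, 3) free — a requested resource with nothing to spare).
Walking it through:
  pool = (2, 1, 3)
  task-0 needs (1, 1, 1) <= (2, 1, 3) -> finishes; pool += (0, 0, 2) = (2, 1, 5)
  task-4 needs (2, 0, 5) <= (2, 1, 5) -> finishes; pool += (0, 3, 1) = (2, 4, 6)
  task-3 needs (0, 2, 3) <= (2, 4, 6) -> finishes; pool += (1, 0, 0) = (3, 4, 6)
  task-5 needs (0, 4, 2) <= (3, 4, 6) -> finishes; pool += (0, 0, 1) = (3, 4, 7)
  task-6 needs (1, 1, 0) <= (3, 4, 7) -> finishes; pool += (0, 1, 1) = (3, 5, 8)
(3) The exact count: 13 of the possible complete orderings are safe sequences.


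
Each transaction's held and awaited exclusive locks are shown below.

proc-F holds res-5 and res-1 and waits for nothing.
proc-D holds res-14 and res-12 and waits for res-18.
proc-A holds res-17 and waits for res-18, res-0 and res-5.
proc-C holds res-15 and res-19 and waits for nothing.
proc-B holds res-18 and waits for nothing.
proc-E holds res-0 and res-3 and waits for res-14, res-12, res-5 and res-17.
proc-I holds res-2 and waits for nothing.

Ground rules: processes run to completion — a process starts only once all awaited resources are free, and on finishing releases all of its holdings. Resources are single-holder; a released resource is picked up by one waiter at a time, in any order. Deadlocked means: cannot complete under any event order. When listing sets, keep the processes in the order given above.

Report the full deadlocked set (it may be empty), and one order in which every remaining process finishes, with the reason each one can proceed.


The deadlocked set is proc-A and proc-E.
Key observation: along proc-A -> proc-E -> proc-A, each member waits on what the next one holds — a deadlock; no other process is dragged down with it.
The rest can finish in the order proc-B, proc-F, proc-C, proc-D, proc-I.
Verifying each step:
  proc-B waits on nothing -> runs at once and releases res-18
  proc-F waits on nothing -> runs at once and releases res-5 and res-1
  proc-C waits on nothing -> runs at once and releases res-15 and res-19
  run proc-D (all its waits — res-18 — are resolved); releases res-14 and res-12
  proc-I waits on nothing -> runs at once and releases res-2


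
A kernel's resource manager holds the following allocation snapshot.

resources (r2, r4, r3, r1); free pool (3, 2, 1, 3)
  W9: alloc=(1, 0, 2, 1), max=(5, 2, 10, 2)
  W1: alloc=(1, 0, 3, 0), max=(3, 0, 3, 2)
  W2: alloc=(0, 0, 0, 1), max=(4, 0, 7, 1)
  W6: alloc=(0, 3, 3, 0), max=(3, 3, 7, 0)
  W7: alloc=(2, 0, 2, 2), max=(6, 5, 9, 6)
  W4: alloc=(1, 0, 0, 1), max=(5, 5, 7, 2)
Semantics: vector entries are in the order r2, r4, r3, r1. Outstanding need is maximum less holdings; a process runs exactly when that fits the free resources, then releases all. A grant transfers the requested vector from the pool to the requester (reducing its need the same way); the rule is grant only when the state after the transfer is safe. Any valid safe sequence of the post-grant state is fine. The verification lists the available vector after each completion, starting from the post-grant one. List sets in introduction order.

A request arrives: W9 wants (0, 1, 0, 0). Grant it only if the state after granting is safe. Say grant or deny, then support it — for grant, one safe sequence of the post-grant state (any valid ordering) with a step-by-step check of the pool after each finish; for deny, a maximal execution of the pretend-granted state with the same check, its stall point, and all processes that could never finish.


DENY: after the grant no complete ordering would exist.
Key observation: after W1, W6, W2 the pool peaks at (4, 4, 7, 4), and each blocked process is short somewhere: W9 on r3; W7 on r4; W4 on r4.
After a pretend grant, a maximal execution: W1, W6, W2 — then nothing else fits. Verifying each step:
  pool = (3, 1, 1, 3)
  run W1 (needs (2, 0, 0, 2), free (3, 1, 1, 3)); after release of (1, 0, 3, 0) the pool is (4, 1, 4, 3)
  run W6 (needs (3, 0, 4, 0), free (4, 1, 4, 3)); after release of (0, 3, 3, 0) the pool is (4, 4, 7, 3)
  run W2 (needs (4, 0, 7, 0), free (4, 4, 7, 3)); after release of (0, 0, 0, 1) the pool is (4, 4, 7, 4)
  blocked: W9 wants (4, 1, 8, 1), pool (4, 4, 7, 4) — not enough r3
  blocked: W7 wants (4, 5, 7, 4), pool (4, 4, 7, 4) — not enough r4
  blocked: W4 wants (4, 5, 7, 1), pool (4, 4, 7, 4) — not enough r4
Post-grant, the permanently blocked set is W9, W7 and W4.


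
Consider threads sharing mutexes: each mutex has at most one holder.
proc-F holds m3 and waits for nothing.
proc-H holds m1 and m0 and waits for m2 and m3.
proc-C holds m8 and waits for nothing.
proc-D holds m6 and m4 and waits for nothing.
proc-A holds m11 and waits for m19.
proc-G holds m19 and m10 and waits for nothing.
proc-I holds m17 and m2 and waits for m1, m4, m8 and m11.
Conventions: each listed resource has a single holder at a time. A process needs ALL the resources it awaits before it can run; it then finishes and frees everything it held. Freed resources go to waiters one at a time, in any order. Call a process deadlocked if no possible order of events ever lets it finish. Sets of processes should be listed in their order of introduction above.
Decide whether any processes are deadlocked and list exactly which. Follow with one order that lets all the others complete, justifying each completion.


The deadlocked set is proc-H and proc-I.
Key observation: proc-H -> proc-I -> proc-H is a circular wait — nothing in it can go first; no other process is dragged down with it.
One completion order for the rest: proc-G, proc-F, proc-C, proc-D, proc-A.
Walking it through:
  proc-G waits on nothing -> runs at once and releases m19 and m10
  proc-F waits on nothing -> runs at once and releases m3
  proc-C waits on nothing -> runs at once and releases m8
  proc-D waits on nothing -> runs at once and releases m6 and m4
  proc-A waits on m19 — all released -> runs and releases m11


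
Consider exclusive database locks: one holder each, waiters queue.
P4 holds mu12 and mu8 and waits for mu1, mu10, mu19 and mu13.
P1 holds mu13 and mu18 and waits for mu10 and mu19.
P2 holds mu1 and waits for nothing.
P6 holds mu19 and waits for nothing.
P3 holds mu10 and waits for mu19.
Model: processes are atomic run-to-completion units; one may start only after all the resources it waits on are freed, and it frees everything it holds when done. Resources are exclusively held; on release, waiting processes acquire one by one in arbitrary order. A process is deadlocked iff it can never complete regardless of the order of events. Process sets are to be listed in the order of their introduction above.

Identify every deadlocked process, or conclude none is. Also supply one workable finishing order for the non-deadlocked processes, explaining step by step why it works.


The deadlocked set is empty.
Key observation: the wait relation is loop-free; peeling off processes with no waits unwinds the whole state.
A valid finishing order for the others: P6, P3, P1, P2, P4.
Step-by-step check:
  P6: no waits; runs immediately, freeing mu19
  run P3 (all its waits — mu19 — are resolved); releases mu10
  run P1 (all its waits — mu10 and mu19 — are resolved); releases mu13 and mu18
  P2: no waits; runs immediately, freeing mu1
  run P4 (all its waits — mu1, mu10, mu19 and mu13 — are resolved); releases mu12 and mu8


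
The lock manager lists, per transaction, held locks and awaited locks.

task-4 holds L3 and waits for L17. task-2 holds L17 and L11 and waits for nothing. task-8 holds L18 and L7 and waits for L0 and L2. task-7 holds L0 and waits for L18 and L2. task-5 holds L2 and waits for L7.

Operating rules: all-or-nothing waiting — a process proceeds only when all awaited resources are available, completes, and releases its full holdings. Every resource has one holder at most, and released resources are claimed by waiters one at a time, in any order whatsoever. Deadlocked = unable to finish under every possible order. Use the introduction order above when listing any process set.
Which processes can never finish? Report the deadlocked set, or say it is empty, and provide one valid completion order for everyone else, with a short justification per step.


Deadlocked set: task-8, task-7 and task-5.
Key observation: the cycle task-8 -> task-7 -> task-8 can never break — each member waits on the next; task-5 is caught in further circular waits.
The rest can finish in the order task-2, task-4.
Verifying each step:
  task-2 waits on nothing -> runs at once and releases L17 and L11
  task-4: everything it awaited (L17) is free; runs, freeing L3


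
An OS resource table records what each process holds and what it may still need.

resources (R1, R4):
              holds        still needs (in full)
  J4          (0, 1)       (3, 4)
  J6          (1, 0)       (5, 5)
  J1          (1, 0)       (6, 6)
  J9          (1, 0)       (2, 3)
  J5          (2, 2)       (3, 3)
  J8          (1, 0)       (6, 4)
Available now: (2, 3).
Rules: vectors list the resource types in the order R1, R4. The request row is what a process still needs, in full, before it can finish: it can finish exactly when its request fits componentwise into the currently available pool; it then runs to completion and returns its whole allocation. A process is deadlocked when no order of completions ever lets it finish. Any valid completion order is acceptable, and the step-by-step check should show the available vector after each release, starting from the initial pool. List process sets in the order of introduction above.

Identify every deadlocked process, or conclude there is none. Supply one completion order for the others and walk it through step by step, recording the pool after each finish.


The deadlocked set is empty.
Key observation: no deadlock: J9 fits now, and the freed resources carry the rest through.
A valid finishing order for the others: J9, J5, J4, J6, J8, J1. Check, step by step:
  pool = (2, 3)
  J9: need (2, 3) fits (2, 3); releases (1, 0), pool now (3, 3)
  J5: need (3, 3) fits (3, 3); releases (2, 2), pool now (5, 5)
  J4: need (3, 4) fits (5, 5); releases (0, 1), pool now (5, 6)
  J6: need (5, 5) fits (5, 6); releases (1, 0), pool now (6, 6)
  J8: need (6, 4) fits (6, 6); releases (1, 0), pool now (7, 6)
  J1: need (6, 6) fits (7, 6); releases (1, 0), pool now (8, 6)


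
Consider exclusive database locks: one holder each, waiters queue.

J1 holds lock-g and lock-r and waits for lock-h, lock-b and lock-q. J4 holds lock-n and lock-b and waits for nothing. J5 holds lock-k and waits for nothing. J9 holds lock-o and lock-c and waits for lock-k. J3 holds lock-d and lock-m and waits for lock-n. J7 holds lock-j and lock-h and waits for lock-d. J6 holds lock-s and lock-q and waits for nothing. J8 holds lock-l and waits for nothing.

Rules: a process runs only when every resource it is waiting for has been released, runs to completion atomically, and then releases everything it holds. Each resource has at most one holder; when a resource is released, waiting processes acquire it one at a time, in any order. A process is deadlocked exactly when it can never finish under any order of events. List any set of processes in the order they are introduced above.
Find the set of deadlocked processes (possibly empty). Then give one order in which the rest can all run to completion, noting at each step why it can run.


The deadlocked set is empty.
Key observation: the wait graph is acyclic; completion cascades from the unblocked processes through everyone else.
The rest can finish in the order J4, J3, J6, J5, J8, J7, J9, J1.
Walking it through:
  J4: no waits; runs immediately, freeing lock-n and lock-b
  run J3 (all its waits — lock-n — are resolved); releases lock-d and lock-m
  J6: no waits; runs immediately, freeing lock-s and lock-q
  J5: no waits; runs immediately, freeing lock-k
  J8: no waits; runs immediately, freeing lock-l
  run J7 (all its waits — lock-d — are resolved); releases lock-j and lock-h
  run J9 (all its waits — lock-k — are resolved); releases lock-o and lock-c
  run J1 (all its waits — lock-h, lock-b and lock-q — are resolved); releases lock-g and lock-r


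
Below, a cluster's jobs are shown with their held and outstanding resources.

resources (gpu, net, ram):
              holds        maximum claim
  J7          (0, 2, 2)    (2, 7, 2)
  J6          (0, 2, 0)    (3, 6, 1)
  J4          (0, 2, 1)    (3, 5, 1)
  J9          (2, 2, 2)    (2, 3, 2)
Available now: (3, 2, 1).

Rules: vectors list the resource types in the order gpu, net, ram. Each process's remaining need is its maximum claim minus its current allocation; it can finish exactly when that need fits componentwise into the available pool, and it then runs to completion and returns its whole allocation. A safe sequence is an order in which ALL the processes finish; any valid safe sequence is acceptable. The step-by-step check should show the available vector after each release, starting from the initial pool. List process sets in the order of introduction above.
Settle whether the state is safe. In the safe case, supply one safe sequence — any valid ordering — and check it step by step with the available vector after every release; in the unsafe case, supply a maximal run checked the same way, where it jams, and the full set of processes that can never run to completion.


SAFE, for example via the order J9, J6, J4, J7.
Key observation: at J6 the run first touches a limit — (3, 4, 1) against (5, 4, 3), exact on a resource it actually requests.
Verifying each step:
  pool = (3, 2, 1)
  J9 needs (0, 1, 0) <= (3, 2, 1) -> finishes; pool += (2, 2, 2) = (5, 4, 3)
  J6 needs (3, 4, 1) <= (5, 4, 3) -> finishes; pool += (0, 2, 0) = (5, 6, 3)
  J4 needs (3, 3, 0) <= (5, 6, 3) -> finishes; pool += (0, 2, 1) = (5, 8, 4)
  J7 needs (2, 5, 0) <= (5, 8, 4) -> finishes; pool += (0, 2, 2) = (5, 10, 6)


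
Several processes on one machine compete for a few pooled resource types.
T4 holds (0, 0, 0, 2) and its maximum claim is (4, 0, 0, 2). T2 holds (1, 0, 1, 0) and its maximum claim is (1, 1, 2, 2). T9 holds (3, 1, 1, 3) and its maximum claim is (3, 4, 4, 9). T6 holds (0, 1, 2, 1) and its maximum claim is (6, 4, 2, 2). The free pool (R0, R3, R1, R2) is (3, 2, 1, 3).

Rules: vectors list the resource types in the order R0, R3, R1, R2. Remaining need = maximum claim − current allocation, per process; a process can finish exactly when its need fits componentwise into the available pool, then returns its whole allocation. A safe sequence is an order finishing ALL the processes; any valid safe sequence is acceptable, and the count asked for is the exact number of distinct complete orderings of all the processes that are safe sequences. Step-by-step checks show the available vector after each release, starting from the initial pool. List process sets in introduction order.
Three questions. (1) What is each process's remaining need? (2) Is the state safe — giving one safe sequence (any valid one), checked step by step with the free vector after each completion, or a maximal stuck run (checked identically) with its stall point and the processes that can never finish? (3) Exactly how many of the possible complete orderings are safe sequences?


(1) Remaining need (order R0, R3, R1, R2):
  T4: (4, 0, 0, 0)
  T2: (0, 1, 1, 2)
  T9: (0, 3, 3, 6)
  T6: (6, 3, 0, 1)
(2) The state is UNSAFE.
Key observation: T2, T4 can finish, but then (4, 2, 2, 5) is all there is, and the blocked group's R3 demands exceed it.
The run T2, T4 cannot be extended any further. Check, step by step:
  pool = (3, 2, 1, 3)
  T2 needs (0, 1, 1, 2) <= (3, 2, 1, 3) -> finishes; pool += (1, 0, 1, 0) = (4, 2, 2, 3)
  T4 needs (4, 0, 0, 0) <= (4, 2, 2, 3) -> finishes; pool += (0, 0, 0, 2) = (4, 2, 2, 5)
  blocked: T9 wants (0, 3, 3, 6), pool (4, 2, 2, 5) — not enough R3, R1 and R2
  blocked: T6 wants (6, 3, 0, 1), pool (4, 2, 2, 5) — not enough R0 and R3
Permanently blocked: T9 and T6.
(3) Precisely 0 of the possible complete orderings are safe sequences.


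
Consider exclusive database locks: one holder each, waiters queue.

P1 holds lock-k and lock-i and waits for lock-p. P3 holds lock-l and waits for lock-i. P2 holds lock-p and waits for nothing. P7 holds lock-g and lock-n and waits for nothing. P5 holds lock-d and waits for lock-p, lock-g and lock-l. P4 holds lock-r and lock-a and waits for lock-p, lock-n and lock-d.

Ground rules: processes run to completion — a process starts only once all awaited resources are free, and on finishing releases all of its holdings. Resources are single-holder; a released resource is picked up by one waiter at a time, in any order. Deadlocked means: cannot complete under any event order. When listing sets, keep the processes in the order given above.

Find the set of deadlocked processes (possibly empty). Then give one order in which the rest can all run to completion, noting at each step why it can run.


Nothing here is deadlocked.
Key observation: all waits point, directly or indirectly, at processes that can finish, so nothing is permanently blocked.
One completion order for the rest: P7, P2, P1, P3, P5, P4.
Verifying each step:
  run P7 (it waits on nothing); releases lock-g and lock-n
  run P2 (it waits on nothing); releases lock-p
  P1: everything it awaited (lock-p) is free; runs, freeing lock-k and lock-i
  P3: everything it awaited (lock-i) is free; runs, freeing lock-l
  P5: everything it awaited (lock-p, lock-g and lock-l) is free; runs, freeing lock-d
  P4: everything it awaited (lock-p, lock-n and lock-d) is free; runs, freeing lock-r and lock-a


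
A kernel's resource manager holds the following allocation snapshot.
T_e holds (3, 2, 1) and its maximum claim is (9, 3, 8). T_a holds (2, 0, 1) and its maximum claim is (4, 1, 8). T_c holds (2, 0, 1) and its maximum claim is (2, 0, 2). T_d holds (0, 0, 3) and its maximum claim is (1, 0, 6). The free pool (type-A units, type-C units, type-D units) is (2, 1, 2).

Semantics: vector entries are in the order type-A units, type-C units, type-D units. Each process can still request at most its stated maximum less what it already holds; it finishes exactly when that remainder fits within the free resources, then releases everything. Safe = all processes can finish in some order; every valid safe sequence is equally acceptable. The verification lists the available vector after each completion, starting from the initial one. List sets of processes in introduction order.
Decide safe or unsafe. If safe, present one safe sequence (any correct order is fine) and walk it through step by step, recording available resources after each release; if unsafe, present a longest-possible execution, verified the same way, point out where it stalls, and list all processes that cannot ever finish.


UNSAFE — no complete ordering exists.
Key observation: type-D units is the bottleneck — with T_c, T_d done the pool holds (4, 1, 6), short of every remaining need.
A maximal execution: T_c, T_d — then nothing else fits. Walking it through:
  pool = (2, 1, 2)
  T_c needs (0, 0, 1) <= (2, 1, 2) -> finishes; pool += (2, 0, 1) = (4, 1, 3)
  T_d needs (1, 0, 3) <= (4, 1, 3) -> finishes; pool += (0, 0, 3) = (4, 1, 6)
  blocked: T_e wants (6, 1, 7), pool (4, 1, 6) — not enough type-A units and type-D units
  blocked: T_a wants (2, 1, 7), pool (4, 1, 6) — not enough type-D units
Processes that can never finish: T_e and T_a.


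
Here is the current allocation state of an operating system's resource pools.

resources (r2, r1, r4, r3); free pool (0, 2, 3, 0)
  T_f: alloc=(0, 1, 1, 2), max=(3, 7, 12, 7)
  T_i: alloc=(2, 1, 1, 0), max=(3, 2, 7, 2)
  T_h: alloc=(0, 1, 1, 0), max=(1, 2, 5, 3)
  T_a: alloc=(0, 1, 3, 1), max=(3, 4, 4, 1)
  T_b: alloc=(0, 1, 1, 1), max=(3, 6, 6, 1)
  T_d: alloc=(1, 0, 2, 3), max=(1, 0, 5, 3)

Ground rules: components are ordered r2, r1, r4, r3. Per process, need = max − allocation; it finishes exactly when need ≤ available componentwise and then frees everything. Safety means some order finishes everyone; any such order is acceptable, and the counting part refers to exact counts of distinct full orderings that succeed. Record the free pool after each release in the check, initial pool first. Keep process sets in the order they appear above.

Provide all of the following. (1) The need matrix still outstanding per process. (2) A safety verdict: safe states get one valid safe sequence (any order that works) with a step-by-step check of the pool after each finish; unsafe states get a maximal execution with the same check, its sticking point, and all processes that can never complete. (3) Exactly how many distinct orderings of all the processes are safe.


(1) Outstanding need per process (order r2, r1, r4, r3):
  T_f: (3, 6, 11, 5)
  T_i: (1, 1, 6, 2)
  T_h: (1, 1, 4, 3)
  T_a: (3, 3, 1, 0)
  T_b: (3, 5, 5, 0)
  T_d: (0, 0, 3, 0)
(2) SAFE — a valid safe sequence is T_d, T_h, T_i, T_a, T_b, T_f.
Key observation: at T_d the run first touches a limit — (0, 0, 3, 0) against (0, 2, 3, 0), exact on a resource it actually requests.
Verifying each step:
  pool = (0, 2, 3, 0)
  run T_d (needs (0, 0, 3, 0), free (0, 2, 3, 0)); after release of (1, 0, 2, 3) the pool is (1, 2, 5, 3)
  run T_h (needs (1, 1, 4, 3), free (1, 2, 5, 3)); after release of (0, 1, 1, 0) the pool is (1, 3, 6, 3)
  run T_i (needs (1, 1, 6, 2), free (1, 3, 6, 3)); after release of (2, 1, 1, 0) the pool is (3, 4, 7, 3)
  run T_a (needs (3, 3, 1, 0), free (3, 4, 7, 3)); after release of (0, 1, 3, 1) the pool is (3, 5, 10, 4)
  run T_b (needs (3, 5, 5, 0), free (3, 5, 10, 4)); after release of (0, 1, 1, 1) the pool is (3, 6, 11, 5)
  run T_f (needs (3, 6, 11, 5), free (3, 6, 11, 5)); after release of (0, 1, 1, 2) the pool is (3, 7, 12, 7)
(3) Precisely 1 of the possible complete orderings is a safe sequence.


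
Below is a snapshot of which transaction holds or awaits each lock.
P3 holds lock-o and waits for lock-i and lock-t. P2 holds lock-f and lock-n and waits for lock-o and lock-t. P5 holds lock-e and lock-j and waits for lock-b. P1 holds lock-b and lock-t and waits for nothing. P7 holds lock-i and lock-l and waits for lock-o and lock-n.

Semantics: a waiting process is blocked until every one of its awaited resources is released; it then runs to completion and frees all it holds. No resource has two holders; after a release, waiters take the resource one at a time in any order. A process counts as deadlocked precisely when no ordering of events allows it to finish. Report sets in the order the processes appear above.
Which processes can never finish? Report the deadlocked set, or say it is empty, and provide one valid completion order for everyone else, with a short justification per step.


Deadlocked set: P3, P2 and P7.
Key observation: the waits loop around P3 -> P7 -> P3 with no way out; P2 is caught in further circular waits.
A valid finishing order for the others: P1, P5.
Verifying each step:
  run P1 (it waits on nothing); releases lock-b and lock-t
  run P5 (all its waits — lock-b — are resolved); releases lock-e and lock-j


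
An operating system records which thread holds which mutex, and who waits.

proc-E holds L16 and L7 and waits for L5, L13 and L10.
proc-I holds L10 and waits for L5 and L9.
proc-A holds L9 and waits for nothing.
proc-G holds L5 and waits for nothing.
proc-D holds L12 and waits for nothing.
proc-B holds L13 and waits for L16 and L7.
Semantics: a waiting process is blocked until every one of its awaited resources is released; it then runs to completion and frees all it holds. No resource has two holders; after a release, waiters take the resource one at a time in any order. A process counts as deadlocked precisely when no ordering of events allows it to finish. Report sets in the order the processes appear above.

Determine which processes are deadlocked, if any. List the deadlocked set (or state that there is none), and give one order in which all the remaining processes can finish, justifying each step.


Deadlocked set: proc-E and proc-B.
Key observation: the wait chain closes on itself along proc-E -> proc-B -> proc-E; no other process is dragged down with it.
A valid finishing order for the others: proc-G, proc-D, proc-A, proc-I.
Walking it through:
  proc-G: no waits; runs immediately, freeing L5
  proc-D: no waits; runs immediately, freeing L12
  proc-A: no waits; runs immediately, freeing L9
  proc-I: everything it awaited (L5 and L9) is free; runs, freeing L10


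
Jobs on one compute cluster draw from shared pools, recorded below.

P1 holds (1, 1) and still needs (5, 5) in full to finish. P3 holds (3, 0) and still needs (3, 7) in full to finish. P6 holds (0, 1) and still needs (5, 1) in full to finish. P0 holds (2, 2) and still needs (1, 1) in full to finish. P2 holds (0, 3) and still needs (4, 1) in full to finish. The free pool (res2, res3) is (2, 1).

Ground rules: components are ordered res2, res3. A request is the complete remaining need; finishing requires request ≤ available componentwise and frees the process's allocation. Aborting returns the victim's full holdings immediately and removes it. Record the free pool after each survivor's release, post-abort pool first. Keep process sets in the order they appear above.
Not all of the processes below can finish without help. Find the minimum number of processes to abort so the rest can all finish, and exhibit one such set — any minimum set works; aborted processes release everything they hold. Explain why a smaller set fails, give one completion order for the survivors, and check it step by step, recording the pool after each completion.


Minimum abort set: P3.
Key observation: P6 had no path to completion before; after the abort of P3 ((3, 0) returned), step 3 is where it fits.
Minimality: the empty abort set fails — the state is deadlocked as it stands.
The survivors complete as P2, P0, P6, P1. Walking it through (starting from the post-abort pool):
  pool = (5, 1)
  P2 needs (4, 1) <= (5, 1) -> finishes; pool += (0, 3) = (5, 4)
  P0 needs (1, 1) <= (5, 4) -> finishes; pool += (2, 2) = (7, 6)
  P6 needs (5, 1) <= (7, 6) -> finishes; pool += (0, 1) = (7, 7)
  P1 needs (5, 5) <= (7, 7) -> finishes; pool += (1, 1) = (8, 8)


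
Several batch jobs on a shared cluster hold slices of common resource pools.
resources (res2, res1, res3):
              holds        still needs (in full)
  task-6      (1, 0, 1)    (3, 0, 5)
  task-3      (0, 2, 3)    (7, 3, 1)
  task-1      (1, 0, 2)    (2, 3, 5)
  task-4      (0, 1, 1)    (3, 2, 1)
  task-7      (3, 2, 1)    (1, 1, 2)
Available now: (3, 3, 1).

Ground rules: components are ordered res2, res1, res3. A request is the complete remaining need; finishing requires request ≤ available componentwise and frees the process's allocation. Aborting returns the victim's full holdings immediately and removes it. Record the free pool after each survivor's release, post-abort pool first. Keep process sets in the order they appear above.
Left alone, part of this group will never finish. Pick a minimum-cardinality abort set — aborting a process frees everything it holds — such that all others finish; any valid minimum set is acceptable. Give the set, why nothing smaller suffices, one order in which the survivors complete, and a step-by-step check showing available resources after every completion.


Abort task-6.
Key observation: the deadlocked task-3 becomes finishable only because task-6 released (1, 0, 1); it completes at step 2 below.
No smaller set exists: with zero aborts the deadlock remains.
Survivors finish in the order: task-7, task-3, task-4, task-1. Check, step by step (pool after the aborts first):
  pool = (4, 3, 2)
  run task-7 (needs (1, 1, 2), free (4, 3, 2)); after release of (3, 2, 1) the pool is (7, 5, 3)
  run task-3 (needs (7, 3, 1), free (7, 5, 3)); after release of (0, 2, 3) the pool is (7, 7, 6)
  run task-4 (needs (3, 2, 1), free (7, 7, 6)); after release of (0, 1, 1) the pool is (7, 8, 7)
  run task-1 (needs (2, 3, 5), free (7, 8, 7)); after release of (1, 0, 2) the pool is (8, 8, 9)


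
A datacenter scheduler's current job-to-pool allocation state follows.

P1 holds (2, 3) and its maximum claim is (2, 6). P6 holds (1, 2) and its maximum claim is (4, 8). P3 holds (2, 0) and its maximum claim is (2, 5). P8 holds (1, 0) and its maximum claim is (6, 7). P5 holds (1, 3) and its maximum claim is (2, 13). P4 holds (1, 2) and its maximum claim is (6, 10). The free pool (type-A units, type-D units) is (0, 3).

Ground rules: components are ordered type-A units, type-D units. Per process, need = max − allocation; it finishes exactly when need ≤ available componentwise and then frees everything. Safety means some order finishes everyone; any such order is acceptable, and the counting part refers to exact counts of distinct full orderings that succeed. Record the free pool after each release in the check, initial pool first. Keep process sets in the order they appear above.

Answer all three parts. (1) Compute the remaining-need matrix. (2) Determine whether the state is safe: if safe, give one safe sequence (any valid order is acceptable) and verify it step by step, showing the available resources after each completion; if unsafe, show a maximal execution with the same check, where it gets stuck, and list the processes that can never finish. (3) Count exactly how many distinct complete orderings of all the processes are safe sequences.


(1) Need matrix, components ordered type-A units, type-D units:
  P1: (0, 3)
  P6: (3, 6)
  P3: (0, 5)
  P8: (5, 7)
  P5: (1, 10)
  P4: (5, 8)
(2) SAFE, for example via the order P1, P3, P6, P4, P5, P8.
Key observation: at P1 the run first touches a limit — (0, 3) against (0, 3), exact on a resource it actually requests.
Step-by-step check:
  pool = (0, 3)
  P1 needs (0, 3) <= (0, 3) -> finishes; pool += (2, 3) = (2, 6)
  P3 needs (0, 5) <= (2, 6) -> finishes; pool += (2, 0) = (4, 6)
  P6 needs (3, 6) <= (4, 6) -> finishes; pool += (1, 2) = (5, 8)
  P4 needs (5, 8) <= (5, 8) -> finishes; pool += (1, 2) = (6, 10)
  P5 needs (1, 10) <= (6, 10) -> finishes; pool += (1, 3) = (7, 13)
  P8 needs (5, 7) <= (7, 13) -> finishes; pool += (1, 0) = (8, 13)
(3) Precisely 3 of the possible complete orderings are safe sequences.


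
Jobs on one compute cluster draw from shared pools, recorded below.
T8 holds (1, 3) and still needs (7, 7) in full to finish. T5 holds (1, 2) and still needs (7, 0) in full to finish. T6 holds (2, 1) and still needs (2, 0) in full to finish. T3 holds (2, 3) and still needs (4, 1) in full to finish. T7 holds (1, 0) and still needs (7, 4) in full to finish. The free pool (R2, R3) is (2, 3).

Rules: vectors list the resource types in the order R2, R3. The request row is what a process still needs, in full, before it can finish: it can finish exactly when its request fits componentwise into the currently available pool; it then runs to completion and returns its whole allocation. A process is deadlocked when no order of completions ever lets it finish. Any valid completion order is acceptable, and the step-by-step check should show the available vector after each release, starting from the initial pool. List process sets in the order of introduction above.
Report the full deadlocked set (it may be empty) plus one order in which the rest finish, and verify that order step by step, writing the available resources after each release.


Deadlocked set: T8, T5 and T7.
Key observation: R2 is the bottleneck — with T6, T3 done the pool holds (6, 7), short of every remaining need.
The rest can finish in the order T6, T3. Step-by-step check:
  pool = (2, 3)
  T6: need (2, 0) fits (2, 3); releases (2, 1), pool now (4, 4)
  T3: need (4, 1) fits (4, 4); releases (2, 3), pool now (6, 7)
None of the blocked processes ever fits:
  T8 cannot run: need (7, 7) vs free (6, 7) (insufficient R2)
  T5 cannot run: need (7, 0) vs free (6, 7) (insufficient R2)
  T7 cannot run: need (7, 4) vs free (6, 7) (insufficient R2)
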